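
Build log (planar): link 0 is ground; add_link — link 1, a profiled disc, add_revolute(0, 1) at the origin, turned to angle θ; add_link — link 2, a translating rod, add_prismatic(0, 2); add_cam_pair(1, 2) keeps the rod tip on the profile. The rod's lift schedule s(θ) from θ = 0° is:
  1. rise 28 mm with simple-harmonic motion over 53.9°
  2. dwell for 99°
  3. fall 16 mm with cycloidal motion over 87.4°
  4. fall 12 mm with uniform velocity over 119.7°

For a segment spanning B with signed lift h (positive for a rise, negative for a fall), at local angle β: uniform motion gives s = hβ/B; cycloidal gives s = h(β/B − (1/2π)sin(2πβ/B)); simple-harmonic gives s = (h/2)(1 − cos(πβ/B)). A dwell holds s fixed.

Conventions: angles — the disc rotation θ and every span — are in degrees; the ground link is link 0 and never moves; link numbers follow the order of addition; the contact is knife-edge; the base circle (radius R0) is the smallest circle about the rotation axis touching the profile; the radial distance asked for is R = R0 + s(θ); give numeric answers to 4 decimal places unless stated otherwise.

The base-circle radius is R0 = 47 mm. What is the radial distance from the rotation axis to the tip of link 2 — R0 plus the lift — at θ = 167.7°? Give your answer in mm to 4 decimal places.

seg 1 [0°–53.9°] simple-harmonic, h=28: full span → s += 28 → s = 28.0000
seg 2 [53.9°–152.9°] dwell: s stays 28.0000
seg 3 [152.9°–240.3°] cycloidal, h=-16: θ=167.7° here. β=14.8, B=87.4. -16·(0.1693 − sin(2π·0.1693)/(2π)) = -0.4830 → s = 27.5170
R = R0 + s = 47 + 27.5170 = 74.5170

74.5170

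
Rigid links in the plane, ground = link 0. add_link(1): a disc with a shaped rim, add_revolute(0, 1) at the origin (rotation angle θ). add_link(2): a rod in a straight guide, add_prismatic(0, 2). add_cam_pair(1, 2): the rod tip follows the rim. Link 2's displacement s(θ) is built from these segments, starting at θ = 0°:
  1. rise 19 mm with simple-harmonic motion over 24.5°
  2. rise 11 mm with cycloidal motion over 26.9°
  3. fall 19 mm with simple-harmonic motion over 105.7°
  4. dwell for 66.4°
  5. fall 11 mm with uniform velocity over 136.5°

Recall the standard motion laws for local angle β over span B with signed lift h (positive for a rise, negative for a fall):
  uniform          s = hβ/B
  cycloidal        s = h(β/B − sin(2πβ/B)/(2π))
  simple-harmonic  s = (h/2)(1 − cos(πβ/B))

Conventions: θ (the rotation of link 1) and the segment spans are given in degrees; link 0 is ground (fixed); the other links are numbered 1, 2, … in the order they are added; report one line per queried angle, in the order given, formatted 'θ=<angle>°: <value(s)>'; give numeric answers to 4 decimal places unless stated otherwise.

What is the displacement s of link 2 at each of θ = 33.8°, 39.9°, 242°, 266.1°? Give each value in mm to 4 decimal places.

segment 1 (0° to 24.5°, simple-harmonic, h = 19) is passed completely: s = 0.0000 + (19) = 19.0000
θ = 33.8° falls in segment 2 (24.5° to 51.4°, cycloidal, h = 11): β = 33.8 − 24.5 = 9.3°, B = 26.9°; Δs = 11·(0.3457 − sin(2π·0.3457)/(2π)) = 2.3595; s = 19.0000 + 2.3595 = 21.3595
θ = 39.9° falls in segment 2 (24.5° to 51.4°, cycloidal, h = 11): β = 39.9 − 24.5 = 15.4°, B = 26.9°; Δs = 11·(0.5725 − sin(2π·0.5725)/(2π)) = 7.0675; s = 19.0000 + 7.0675 = 26.0675
segment 2 (24.5° to 51.4°, cycloidal, h = 11) is passed completely: s = 19.0000 + (11) = 30.0000
segment 3 (51.4° to 157.1°, simple-harmonic, h = -19) is passed completely: s = 30.0000 + (-19) = 11.0000
segment 4 (157.1° to 223.5°, dwell): s unchanged at 11.0000
θ = 242° falls in segment 5 (223.5° to 360°, uniform, h = -11): β = 242 − 223.5 = 18.5°, B = 136.5°; Δs = -11·18.5/136.5 = -1.4908; s = 11.0000 − 1.4908 = 9.5092
θ = 266.1° falls in segment 5 (223.5° to 360°, uniform, h = -11): β = 266.1 − 223.5 = 42.6°, B = 136.5°; Δs = -11·42.6/136.5 = -3.4330; s = 11.0000 − 3.4330 = 7.5670

θ=33.8°: 21.3595
θ=39.9°: 26.0675
θ=242°: 9.5092
θ=266.1°: 7.5670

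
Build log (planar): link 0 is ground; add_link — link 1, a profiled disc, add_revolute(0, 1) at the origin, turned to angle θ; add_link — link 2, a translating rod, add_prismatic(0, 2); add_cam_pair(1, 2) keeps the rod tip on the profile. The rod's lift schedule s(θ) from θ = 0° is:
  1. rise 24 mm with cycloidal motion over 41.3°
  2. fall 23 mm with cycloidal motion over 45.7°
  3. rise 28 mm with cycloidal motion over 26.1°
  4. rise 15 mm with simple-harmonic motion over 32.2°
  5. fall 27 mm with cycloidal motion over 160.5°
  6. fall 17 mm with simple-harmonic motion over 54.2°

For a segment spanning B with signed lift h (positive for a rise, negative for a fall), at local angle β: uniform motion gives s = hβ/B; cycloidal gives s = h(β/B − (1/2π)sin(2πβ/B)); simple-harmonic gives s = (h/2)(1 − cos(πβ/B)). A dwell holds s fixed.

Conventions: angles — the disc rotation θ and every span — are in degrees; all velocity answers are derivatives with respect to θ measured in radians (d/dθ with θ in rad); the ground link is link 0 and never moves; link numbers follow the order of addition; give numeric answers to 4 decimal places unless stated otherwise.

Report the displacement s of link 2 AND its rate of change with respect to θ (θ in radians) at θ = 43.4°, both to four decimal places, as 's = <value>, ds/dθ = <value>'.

seg 1 [0°–41.3°] cycloidal, h=24: full span → s += 24 → s = 24.0000
seg 2 [41.3°–87°] cycloidal, h=-23: θ=43.4° here. β=2.1, B=45.7. -23·(0.0460 − sin(2π·0.0460)/(2π)) = -0.0146 → s = 23.9854
velocity in seg [41.3°–87°] (cycloidal), θ in radians: β = 2.1° = 0.0367 rad, B = 45.7° = 0.7976 rad; ds/dθ = (h/B)(1 − cos(2πβ/B)) = ((-23)/0.7976)(1 − cos(2π·0.0460)) = -1.193579 mm/rad

s = 23.9854, ds/dθ = -1.1936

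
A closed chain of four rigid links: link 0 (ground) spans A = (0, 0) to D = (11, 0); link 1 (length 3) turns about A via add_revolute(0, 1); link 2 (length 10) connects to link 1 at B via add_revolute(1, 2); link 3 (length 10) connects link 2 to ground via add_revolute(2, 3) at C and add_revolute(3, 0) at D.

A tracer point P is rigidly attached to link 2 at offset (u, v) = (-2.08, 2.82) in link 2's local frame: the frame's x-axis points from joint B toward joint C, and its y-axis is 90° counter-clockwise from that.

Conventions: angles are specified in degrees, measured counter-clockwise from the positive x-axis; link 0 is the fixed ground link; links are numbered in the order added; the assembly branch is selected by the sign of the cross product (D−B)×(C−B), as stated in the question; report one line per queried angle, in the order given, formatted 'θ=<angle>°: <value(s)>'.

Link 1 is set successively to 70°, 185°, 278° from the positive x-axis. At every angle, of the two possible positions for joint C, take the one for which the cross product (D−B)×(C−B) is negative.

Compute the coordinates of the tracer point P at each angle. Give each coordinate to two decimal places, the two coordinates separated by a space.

A=(0,0), D=(11.00,0)
θ=70°: B = A + 3.00·(cos70°, sin70°) = (1.0261, 2.8191)
θ=70°: |BD| = 10.3647
θ=70°: circle(B,10.00) ∩ circle(D,10.00): a=5.1823, h=8.5524
θ=70°:   candidates: C₊=(8.3392,9.6395) cross=88.643; C₋=(3.6869,-6.8204) cross=-88.643
θ=70°:   branch - wants cross < 0 → take C=(3.6869,-6.8204) (cross=-88.643)
θ=70°: ex = (C−B)/|BC| = (0.2661,-0.9640); ey = (0.9640,0.2661)
θ=70°: P = B + -2.08·ex + 2.82·ey = (3.1910,5.5744)
θ=185°: B = A + 3.00·(cos185°, sin185°) = (-2.9886, -0.2615)
θ=185°: |BD| = 13.9910
θ=185°: circle(B,10.00) ∩ circle(D,10.00): a=6.9955, h=7.1458
θ=185°:   candidates: C₊=(3.8722,7.0138) cross=99.977; C₋=(4.1393,-7.2753) cross=-99.977
θ=185°:   branch - wants cross < 0 → take C=(4.1393,-7.2753) (cross=-99.977)
θ=185°: ex = (C−B)/|BC| = (0.7128,-0.7014); ey = (0.7014,0.7128)
θ=185°: P = B + -2.08·ex + 2.82·ey = (-2.4933,3.2075)
θ=278°: B = A + 3.00·(cos278°, sin278°) = (0.4175, -2.9708)
θ=278°: |BD| = 10.9916
θ=278°: circle(B,10.00) ∩ circle(D,10.00): a=5.4958, h=8.3544
θ=278°:   candidates: C₊=(3.4507,6.5581) cross=91.828; C₋=(7.9668,-9.5289) cross=-91.828
θ=278°:   branch - wants cross < 0 → take C=(7.9668,-9.5289) (cross=-91.828)
θ=278°: ex = (C−B)/|BC| = (0.7549,-0.6558); ey = (0.6558,0.7549)
θ=278°: P = B + -2.08·ex + 2.82·ey = (0.6966,0.5222)

θ=70°: 3.19 5.57
θ=185°: -2.49 3.21
θ=278°: 0.70 0.52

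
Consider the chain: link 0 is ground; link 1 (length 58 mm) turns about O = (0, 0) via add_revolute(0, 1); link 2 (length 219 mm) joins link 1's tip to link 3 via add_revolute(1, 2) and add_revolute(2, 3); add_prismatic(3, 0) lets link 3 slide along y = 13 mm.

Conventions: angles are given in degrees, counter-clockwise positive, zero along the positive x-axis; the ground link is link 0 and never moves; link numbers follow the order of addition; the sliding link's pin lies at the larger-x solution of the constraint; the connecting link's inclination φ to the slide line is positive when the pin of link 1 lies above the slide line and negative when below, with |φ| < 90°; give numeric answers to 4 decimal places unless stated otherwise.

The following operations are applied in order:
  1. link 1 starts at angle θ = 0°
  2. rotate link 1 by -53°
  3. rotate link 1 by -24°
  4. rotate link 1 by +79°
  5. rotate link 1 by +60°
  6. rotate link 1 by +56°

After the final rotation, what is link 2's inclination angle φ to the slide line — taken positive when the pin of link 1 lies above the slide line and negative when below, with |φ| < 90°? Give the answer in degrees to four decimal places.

geometry: r = 58 mm, L = 219 mm, e = 13 mm; θ starts at 0°
rotate link 1 by -53°: θ ← 0° -53° = -53°
rotate link 1 by -24°: θ ← -53° -24° = -77°
rotate link 1 by +79°: θ ← -77° +79° = 2°
rotate link 1 by +60°: θ ← 2° +60° = 62°
rotate link 1 by +56°: θ ← 62° +56° = 118°
h = r sin θ − e = 51.210960 − 13 = 38.210960
sin φ = h / L = 38.210960 / 219 = 0.17447927
φ = arcsin(0.17447927) = 10.048356°

10.0484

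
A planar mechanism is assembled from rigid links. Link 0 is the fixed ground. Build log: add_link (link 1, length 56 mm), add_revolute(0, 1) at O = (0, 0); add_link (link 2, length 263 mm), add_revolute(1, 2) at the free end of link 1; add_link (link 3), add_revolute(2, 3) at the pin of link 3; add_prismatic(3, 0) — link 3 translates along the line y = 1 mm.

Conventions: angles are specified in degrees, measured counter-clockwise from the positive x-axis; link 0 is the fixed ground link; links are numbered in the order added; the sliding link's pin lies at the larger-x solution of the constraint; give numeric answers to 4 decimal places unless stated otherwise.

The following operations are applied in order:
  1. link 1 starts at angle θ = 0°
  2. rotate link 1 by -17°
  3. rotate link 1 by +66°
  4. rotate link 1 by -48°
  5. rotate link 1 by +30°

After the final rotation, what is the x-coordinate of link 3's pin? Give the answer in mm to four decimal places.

geometry: r = 56 mm, L = 263 mm, e = 1 mm; θ starts at 0°
rotate link 1 by -17°: θ ← 0° -17° = -17°
rotate link 1 by +66°: θ ← -17° +66° = 49°
rotate link 1 by -48°: θ ← 49° -48° = 1°
rotate link 1 by +30°: θ ← 1° +30° = 31°
crank pin P = (r cos θ, r sin θ) = (48.001369, 28.842132)
h = r sin θ − e = 28.842132 − 1 = 27.842132
x = r cos θ + √(L² − h²) = 48.001369 + 261.522113 = 309.523482

309.5235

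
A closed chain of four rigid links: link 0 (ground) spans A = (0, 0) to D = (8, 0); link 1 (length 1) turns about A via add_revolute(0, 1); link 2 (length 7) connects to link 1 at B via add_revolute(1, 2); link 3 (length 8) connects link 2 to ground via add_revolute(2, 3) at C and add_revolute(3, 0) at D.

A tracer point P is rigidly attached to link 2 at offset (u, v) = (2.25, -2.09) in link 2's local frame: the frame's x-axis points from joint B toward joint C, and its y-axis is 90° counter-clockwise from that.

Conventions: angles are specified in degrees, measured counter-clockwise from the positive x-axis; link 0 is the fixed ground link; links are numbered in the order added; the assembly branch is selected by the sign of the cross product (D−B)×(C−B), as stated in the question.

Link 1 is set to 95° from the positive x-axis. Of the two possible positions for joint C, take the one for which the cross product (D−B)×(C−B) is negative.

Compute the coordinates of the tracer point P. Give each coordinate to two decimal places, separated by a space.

A=(0,0), D=(8.00,0)
B = A + 1.00·(cos95°, sin95°) = (-0.0872, 0.9962)
|BD| = 8.1483
circle(B,7.00) ∩ circle(D,8.00): a=3.1537, h=6.2493
  candidates: C₊=(3.8069,6.8131) cross=50.921; C₋=(2.2789,-5.5918) cross=-50.921
  branch - wants cross < 0 → take C=(2.2789,-5.5918) (cross=-50.921)
ex = (C−B)/|BC| = (0.3380,-0.9411); ey = (0.9411,0.3380)
P = B + 2.25·ex + -2.09·ey = (-1.2936,-1.8278)

-1.29 -1.83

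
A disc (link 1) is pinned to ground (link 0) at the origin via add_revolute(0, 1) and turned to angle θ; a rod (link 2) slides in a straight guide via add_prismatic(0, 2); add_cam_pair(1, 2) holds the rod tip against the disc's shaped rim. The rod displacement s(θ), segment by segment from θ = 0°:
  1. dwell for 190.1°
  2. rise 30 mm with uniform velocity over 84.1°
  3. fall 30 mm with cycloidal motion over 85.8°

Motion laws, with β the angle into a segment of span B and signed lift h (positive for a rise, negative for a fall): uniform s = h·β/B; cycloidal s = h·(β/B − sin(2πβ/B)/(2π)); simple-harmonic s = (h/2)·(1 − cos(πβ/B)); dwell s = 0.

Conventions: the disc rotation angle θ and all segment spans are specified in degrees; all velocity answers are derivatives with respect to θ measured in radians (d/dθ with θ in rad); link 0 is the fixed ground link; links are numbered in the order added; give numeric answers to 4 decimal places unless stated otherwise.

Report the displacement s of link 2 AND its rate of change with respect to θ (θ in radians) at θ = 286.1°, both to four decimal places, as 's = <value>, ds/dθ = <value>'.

segment 1 (0° to 190.1°, dwell): s unchanged at 0.0000
segment 2 (190.1° to 274.2°, uniform, h = 30) is passed completely: s = 0.0000 + (30) = 30.0000
θ = 286.1° falls in segment 3 (274.2° to 360°, cycloidal, h = -30): β = 286.1 − 274.2 = 11.9°, B = 85.8°; Δs = -30·(0.1387 − sin(2π·0.1387)/(2π)) = -0.5070; s = 30.0000 − 0.5070 = 29.4930
velocity in seg [274.2°–360°] (cycloidal), θ in radians: β = 11.9° = 0.2077 rad, B = 85.8° = 1.4975 rad; ds/dθ = (h/B)(1 − cos(2πβ/B)) = ((-30)/1.4975)(1 − cos(2π·0.1387)) = -7.137490 mm/rad

s = 29.4930, ds/dθ = -7.1375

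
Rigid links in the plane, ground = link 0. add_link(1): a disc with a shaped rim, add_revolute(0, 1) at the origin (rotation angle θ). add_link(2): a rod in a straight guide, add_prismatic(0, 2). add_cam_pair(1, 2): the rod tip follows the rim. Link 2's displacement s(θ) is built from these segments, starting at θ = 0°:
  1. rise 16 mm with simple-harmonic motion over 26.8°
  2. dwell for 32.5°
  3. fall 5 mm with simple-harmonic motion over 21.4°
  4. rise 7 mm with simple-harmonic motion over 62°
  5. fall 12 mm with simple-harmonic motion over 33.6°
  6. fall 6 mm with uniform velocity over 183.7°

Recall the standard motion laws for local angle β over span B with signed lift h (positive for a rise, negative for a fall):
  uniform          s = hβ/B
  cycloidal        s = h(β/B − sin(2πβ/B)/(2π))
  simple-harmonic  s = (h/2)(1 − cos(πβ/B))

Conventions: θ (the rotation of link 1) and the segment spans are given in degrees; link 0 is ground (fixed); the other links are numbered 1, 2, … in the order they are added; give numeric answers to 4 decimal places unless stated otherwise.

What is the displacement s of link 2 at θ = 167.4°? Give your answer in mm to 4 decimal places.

segment 1 (0° to 26.8°, simple-harmonic, h = 16) is passed completely: s = 0.0000 + (16) = 16.0000
segment 2 (26.8° to 59.3°, dwell): s unchanged at 16.0000
segment 3 (59.3° to 80.7°, simple-harmonic, h = -5) is passed completely: s = 16.0000 + (-5) = 11.0000
segment 4 (80.7° to 142.7°, simple-harmonic, h = 7) is passed completely: s = 11.0000 + (7) = 18.0000
θ = 167.4° falls in segment 5 (142.7° to 176.3°, simple-harmonic, h = -12): β = 167.4 − 142.7 = 24.7°, B = 33.6°; Δs = -12/2·(1 − cos(π·0.7351)) = -10.0397; s = 18.0000 − 10.0397 = 7.9603

7.9603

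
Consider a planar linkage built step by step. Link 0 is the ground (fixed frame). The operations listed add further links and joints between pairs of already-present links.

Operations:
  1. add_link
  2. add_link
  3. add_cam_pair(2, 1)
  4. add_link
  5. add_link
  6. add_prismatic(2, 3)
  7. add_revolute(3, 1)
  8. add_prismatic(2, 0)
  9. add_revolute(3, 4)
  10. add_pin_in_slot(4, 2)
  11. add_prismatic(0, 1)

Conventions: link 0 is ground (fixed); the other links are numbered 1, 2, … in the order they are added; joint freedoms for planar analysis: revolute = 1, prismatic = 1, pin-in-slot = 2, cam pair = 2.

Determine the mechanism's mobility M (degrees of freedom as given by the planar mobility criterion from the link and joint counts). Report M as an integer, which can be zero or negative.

ground; <1,0,0>
#1 <2,0,0>
#2 <3,0,0>
C:2↔1 J2 <3,0,1>
#3 <4,0,1>
#4 <5,0,1>
P:2↔3 J1 <5,1,1>
R:3↔1 J1 <5,2,1>
P:2↔0 J1 <5,3,1>
R:3↔4 J1 <5,4,1>
PS:4↔2 J2 <5,4,2>
P:0↔1 J1 <5,5,2>
3×4 − 2×5 − 1×2 = 0

M = 0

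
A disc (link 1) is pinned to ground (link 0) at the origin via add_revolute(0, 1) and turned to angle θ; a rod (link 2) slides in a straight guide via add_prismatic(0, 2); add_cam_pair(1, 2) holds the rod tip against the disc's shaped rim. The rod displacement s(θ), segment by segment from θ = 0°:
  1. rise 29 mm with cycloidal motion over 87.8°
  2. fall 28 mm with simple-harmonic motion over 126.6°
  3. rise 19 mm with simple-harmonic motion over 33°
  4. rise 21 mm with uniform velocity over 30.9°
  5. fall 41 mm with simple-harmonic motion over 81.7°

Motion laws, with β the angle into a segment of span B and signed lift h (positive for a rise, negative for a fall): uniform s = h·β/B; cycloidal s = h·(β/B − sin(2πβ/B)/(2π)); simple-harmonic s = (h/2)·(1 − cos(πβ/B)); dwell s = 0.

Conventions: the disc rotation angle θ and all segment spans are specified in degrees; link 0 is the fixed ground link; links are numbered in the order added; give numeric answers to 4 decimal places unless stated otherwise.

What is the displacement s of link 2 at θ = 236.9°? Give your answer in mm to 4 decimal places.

segment 1 (0° to 87.8°, cycloidal, h = 29) is passed completely: s = 0.0000 + (29) = 29.0000
segment 2 (87.8° to 214.4°, simple-harmonic, h = -28) is passed completely: s = 29.0000 + (-28) = 1.0000
θ = 236.9° falls in segment 3 (214.4° to 247.4°, simple-harmonic, h = 19): β = 236.9 − 214.4 = 22.5°, B = 33°; Δs = 19/2·(1 − cos(π·0.6818)) = 14.6361; s = 1.0000 + 14.6361 = 15.6361

15.6361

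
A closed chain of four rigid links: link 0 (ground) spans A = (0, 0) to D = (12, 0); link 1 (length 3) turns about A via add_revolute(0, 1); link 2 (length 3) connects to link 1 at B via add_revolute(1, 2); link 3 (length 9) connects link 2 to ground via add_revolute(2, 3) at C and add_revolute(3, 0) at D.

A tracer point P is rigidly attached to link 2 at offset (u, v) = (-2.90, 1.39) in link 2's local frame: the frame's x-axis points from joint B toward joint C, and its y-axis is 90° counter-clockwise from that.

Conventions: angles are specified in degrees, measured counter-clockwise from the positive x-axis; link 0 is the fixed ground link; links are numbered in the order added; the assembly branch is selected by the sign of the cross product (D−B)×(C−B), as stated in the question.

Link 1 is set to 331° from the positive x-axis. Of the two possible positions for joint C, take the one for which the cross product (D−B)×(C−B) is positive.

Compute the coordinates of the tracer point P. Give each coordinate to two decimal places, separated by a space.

A=(0,0), D=(12.00,0)
B = A + 3.00·(cos331°, sin331°) = (2.6239, -1.4544)
|BD| = 9.4883
circle(B,3.00) ∩ circle(D,9.00): a=0.9500, h=2.8456
  candidates: C₊=(3.1264,1.5032) cross=27.000; C₋=(3.9988,-4.1208) cross=-27.000
  branch + wants cross > 0 → take C=(3.1264,1.5032) (cross=27.000)
ex = (C−B)/|BC| = (0.1675,0.9859); ey = (-0.9859,0.1675)
P = B + -2.90·ex + 1.39·ey = (0.7677,-4.0806)

0.77 -4.08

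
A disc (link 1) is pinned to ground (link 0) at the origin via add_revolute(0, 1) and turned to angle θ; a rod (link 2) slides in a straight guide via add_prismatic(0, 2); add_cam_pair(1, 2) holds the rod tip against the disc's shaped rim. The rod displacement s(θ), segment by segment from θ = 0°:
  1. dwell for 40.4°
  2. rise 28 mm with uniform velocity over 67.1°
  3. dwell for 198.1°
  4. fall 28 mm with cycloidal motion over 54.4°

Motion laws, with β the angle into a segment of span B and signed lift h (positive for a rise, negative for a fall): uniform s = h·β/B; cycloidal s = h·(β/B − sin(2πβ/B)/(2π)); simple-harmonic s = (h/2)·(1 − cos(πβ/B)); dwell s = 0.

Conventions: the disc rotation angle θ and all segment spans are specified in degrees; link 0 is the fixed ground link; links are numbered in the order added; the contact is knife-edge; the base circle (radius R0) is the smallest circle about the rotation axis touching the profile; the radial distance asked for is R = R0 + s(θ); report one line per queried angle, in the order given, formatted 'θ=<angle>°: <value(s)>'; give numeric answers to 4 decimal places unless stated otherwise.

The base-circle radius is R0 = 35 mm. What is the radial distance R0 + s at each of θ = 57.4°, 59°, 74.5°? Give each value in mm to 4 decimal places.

segment 1 (0° to 40.4°, dwell): s unchanged at 0.0000
θ = 57.4° falls in segment 2 (40.4° to 107.5°, uniform, h = 28): β = 57.4 − 40.4 = 17°, B = 67.1°; Δs = 28·17/67.1 = 7.0939; s = 0.0000 + 7.0939 = 7.0939
θ = 59° falls in segment 2 (40.4° to 107.5°, uniform, h = 28): β = 59 − 40.4 = 18.6°, B = 67.1°; Δs = 28·18.6/67.1 = 7.7615; s = 0.0000 + 7.7615 = 7.7615
θ = 74.5° falls in segment 2 (40.4° to 107.5°, uniform, h = 28): β = 74.5 − 40.4 = 34.1°, B = 67.1°; Δs = 28·34.1/67.1 = 14.2295; s = 0.0000 + 14.2295 = 14.2295
θ=57.4°: R = R0 + s = 35 + 7.0939 = 42.0939
θ=59°: R = R0 + s = 35 + 7.7615 = 42.7615
θ=74.5°: R = R0 + s = 35 + 14.2295 = 49.2295

θ=57.4°: 42.0939
θ=59°: 42.7615
θ=74.5°: 49.2295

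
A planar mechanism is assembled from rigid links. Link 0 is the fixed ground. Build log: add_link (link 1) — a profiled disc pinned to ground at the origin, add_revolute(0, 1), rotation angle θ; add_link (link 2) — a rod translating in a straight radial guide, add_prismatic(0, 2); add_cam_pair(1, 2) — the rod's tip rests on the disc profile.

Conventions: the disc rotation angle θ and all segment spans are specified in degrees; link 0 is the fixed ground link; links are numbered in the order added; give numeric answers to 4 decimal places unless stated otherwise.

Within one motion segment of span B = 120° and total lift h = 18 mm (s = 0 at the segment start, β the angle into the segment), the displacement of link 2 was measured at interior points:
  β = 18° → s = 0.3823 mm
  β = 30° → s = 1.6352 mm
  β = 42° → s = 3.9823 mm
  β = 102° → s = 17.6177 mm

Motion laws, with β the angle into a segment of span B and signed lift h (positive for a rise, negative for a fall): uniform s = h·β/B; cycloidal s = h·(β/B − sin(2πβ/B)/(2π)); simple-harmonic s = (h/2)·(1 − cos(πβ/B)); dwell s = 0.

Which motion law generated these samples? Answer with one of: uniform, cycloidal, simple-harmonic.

candidates at β/B = r: uniform s = h·r (linear in β); cycloidal s = h·(r − sin(2πr)/(2π)); simple-harmonic s = (h/2)(1 − cos(πr))
β=18°: printed 0.3823 | uniform 2.7000, cycloidal 0.3823, simple-harmonic 0.9809
β=30°: printed 1.6352 | uniform 4.5000, cycloidal 1.6352, simple-harmonic 2.6360
β=42°: printed 3.9823 | uniform 6.3000, cycloidal 3.9823, simple-harmonic 4.9141
β=102°: printed 17.6177 | uniform 15.3000, cycloidal 17.6177, simple-harmonic 17.0191
only one law matches every sample → cycloidal

cycloidal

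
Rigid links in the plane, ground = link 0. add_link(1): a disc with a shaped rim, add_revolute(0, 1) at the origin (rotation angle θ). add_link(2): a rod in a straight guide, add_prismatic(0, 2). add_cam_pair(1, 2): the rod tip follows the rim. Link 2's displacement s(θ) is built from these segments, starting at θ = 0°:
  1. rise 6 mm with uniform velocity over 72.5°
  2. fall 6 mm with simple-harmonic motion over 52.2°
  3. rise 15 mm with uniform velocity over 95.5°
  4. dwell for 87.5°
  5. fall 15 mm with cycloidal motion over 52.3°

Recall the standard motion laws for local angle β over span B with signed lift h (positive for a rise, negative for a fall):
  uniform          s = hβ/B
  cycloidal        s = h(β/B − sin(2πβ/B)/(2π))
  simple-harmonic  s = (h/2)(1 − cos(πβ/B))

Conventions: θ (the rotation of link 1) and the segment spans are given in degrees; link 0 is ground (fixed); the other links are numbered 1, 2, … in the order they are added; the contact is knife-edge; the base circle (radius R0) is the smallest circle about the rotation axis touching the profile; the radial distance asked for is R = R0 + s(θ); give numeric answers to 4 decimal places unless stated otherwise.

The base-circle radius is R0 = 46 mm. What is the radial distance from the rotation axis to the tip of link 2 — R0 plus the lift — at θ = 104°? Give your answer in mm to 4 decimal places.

segment 1 (0° to 72.5°, uniform, h = 6) is passed completely: s = 0.0000 + (6) = 6.0000
θ = 104° falls in segment 2 (72.5° to 124.7°, simple-harmonic, h = -6): β = 104 − 72.5 = 31.5°, B = 52.2°; Δs = -6/2·(1 − cos(π·0.6034)) = -3.9579; s = 6.0000 − 3.9579 = 2.0421
R = R0 + s = 46 + 2.0421 = 48.0421

48.0421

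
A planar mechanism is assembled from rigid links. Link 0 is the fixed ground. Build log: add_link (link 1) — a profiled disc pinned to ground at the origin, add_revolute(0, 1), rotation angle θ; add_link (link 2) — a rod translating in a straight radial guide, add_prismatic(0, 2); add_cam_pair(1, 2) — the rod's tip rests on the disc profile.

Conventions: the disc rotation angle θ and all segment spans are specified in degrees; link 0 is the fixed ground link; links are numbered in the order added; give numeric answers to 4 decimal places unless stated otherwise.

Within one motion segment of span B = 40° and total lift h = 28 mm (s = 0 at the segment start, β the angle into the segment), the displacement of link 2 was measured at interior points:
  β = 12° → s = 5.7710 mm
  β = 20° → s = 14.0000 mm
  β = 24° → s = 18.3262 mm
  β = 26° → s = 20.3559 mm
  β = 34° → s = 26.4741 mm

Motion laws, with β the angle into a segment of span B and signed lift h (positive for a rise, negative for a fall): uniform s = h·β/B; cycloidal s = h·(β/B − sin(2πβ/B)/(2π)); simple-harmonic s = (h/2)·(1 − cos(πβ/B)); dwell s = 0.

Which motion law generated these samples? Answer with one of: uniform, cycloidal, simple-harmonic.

candidates at β/B = r: uniform s = h·r (linear in β); cycloidal s = h·(r − sin(2πr)/(2π)); simple-harmonic s = (h/2)(1 − cos(πr))
β=12°: printed 5.7710 | uniform 8.4000, cycloidal 4.1618, simple-harmonic 5.7710
β=20°: printed 14.0000 | uniform 14.0000, cycloidal 14.0000, simple-harmonic 14.0000
β=24°: printed 18.3262 | uniform 16.8000, cycloidal 19.4194, simple-harmonic 18.3262
β=26°: printed 20.3559 | uniform 18.2000, cycloidal 21.8053, simple-harmonic 20.3559
β=34°: printed 26.4741 | uniform 23.8000, cycloidal 27.4053, simple-harmonic 26.4741
only one law matches every sample → simple-harmonic

simple-harmonic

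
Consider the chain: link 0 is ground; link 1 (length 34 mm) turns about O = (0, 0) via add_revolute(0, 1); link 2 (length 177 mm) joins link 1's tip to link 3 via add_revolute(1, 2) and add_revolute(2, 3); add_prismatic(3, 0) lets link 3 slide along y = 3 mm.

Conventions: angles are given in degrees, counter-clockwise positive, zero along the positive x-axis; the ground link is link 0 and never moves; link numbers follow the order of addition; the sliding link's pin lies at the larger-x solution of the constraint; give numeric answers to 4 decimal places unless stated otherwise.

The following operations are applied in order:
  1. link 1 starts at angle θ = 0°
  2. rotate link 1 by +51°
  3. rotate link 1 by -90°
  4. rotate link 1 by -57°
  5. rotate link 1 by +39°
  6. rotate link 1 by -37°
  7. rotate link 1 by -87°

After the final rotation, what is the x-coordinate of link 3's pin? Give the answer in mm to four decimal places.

geometry: r = 34 mm, L = 177 mm, e = 3 mm; θ starts at 0°
rotate link 1 by +51°: θ ← 0° +51° = 51°
rotate link 1 by -90°: θ ← 51° -90° = -39°
rotate link 1 by -57°: θ ← -39° -57° = -96°
rotate link 1 by +39°: θ ← -96° +39° = -57°
rotate link 1 by -37°: θ ← -57° -37° = -94°
rotate link 1 by -87°: θ ← -94° -87° = -181°
crank pin P = (r cos θ, r sin θ) = (-33.994822, 0.593382)
h = r sin θ − e = 0.593382 − 3 = -2.406618
x = r cos θ + √(L² − h²) = -33.994822 + 176.983638 = 142.988817

142.9888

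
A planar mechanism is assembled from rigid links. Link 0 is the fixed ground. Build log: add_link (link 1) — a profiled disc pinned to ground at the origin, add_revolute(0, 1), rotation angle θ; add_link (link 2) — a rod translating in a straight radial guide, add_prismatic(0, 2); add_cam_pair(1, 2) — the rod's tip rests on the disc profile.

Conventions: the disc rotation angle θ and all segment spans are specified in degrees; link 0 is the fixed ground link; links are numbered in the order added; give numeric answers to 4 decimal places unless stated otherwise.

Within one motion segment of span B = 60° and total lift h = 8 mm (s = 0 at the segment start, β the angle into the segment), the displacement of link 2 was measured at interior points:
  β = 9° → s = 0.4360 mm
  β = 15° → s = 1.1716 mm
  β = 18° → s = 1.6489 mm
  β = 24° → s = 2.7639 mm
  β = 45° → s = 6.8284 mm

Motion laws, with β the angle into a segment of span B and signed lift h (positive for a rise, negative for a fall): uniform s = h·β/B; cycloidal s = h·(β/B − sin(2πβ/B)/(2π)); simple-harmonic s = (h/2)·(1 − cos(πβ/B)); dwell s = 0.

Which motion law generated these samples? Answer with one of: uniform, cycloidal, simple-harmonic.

candidates at β/B = r: uniform s = h·r (linear in β); cycloidal s = h·(r − sin(2πr)/(2π)); simple-harmonic s = (h/2)(1 − cos(πr))
β=9°: printed 0.4360 | uniform 1.2000, cycloidal 0.1699, simple-harmonic 0.4360
β=15°: printed 1.1716 | uniform 2.0000, cycloidal 0.7268, simple-harmonic 1.1716
β=18°: printed 1.6489 | uniform 2.4000, cycloidal 1.1891, simple-harmonic 1.6489
β=24°: printed 2.7639 | uniform 3.2000, cycloidal 2.4516, simple-harmonic 2.7639
β=45°: printed 6.8284 | uniform 6.0000, cycloidal 7.2732, simple-harmonic 6.8284
only one law matches every sample → simple-harmonic

simple-harmonic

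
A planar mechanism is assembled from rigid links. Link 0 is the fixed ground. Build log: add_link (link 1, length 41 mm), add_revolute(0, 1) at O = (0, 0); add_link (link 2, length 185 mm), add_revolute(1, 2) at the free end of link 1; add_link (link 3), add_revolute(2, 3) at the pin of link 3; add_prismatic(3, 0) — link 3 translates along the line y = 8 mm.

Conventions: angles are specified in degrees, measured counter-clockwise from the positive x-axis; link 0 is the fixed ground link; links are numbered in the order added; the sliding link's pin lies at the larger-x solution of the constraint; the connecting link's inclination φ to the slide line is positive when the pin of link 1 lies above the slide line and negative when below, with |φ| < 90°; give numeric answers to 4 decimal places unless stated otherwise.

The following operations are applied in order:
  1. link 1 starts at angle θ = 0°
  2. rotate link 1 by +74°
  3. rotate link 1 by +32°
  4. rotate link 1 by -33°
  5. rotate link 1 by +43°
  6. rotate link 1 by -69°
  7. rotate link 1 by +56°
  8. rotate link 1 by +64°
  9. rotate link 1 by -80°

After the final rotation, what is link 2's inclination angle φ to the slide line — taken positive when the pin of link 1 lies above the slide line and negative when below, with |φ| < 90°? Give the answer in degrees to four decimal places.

geometry: r = 41 mm, L = 185 mm, e = 8 mm; θ starts at 0°
rotate link 1 by +74°: θ ← 0° +74° = 74°
rotate link 1 by +32°: θ ← 74° +32° = 106°
rotate link 1 by -33°: θ ← 106° -33° = 73°
rotate link 1 by +43°: θ ← 73° +43° = 116°
rotate link 1 by -69°: θ ← 116° -69° = 47°
rotate link 1 by +56°: θ ← 47° +56° = 103°
rotate link 1 by +64°: θ ← 103° +64° = 167°
rotate link 1 by -80°: θ ← 167° -80° = 87°
h = r sin θ − e = 40.943811 − 8 = 32.943811
sin φ = h / L = 32.943811 / 185 = 0.17807465
φ = arcsin(0.17807465) = 10.257634°

10.2576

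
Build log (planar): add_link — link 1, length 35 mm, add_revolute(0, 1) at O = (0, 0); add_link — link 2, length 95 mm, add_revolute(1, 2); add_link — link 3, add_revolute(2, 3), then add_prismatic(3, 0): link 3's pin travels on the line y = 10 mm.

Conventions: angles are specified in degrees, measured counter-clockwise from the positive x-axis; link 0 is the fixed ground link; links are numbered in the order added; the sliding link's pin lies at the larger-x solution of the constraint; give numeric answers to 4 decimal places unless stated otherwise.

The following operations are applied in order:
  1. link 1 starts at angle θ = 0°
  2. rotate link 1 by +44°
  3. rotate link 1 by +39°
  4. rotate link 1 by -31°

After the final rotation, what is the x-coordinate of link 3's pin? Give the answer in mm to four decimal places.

geometry: r = 35 mm, L = 95 mm, e = 10 mm; θ starts at 0°
rotate link 1 by +44°: θ ← 0° +44° = 44°
rotate link 1 by +39°: θ ← 44° +39° = 83°
rotate link 1 by -31°: θ ← 83° -31° = 52°
crank pin P = (r cos θ, r sin θ) = (21.548152, 27.580376)
h = r sin θ − e = 27.580376 − 10 = 17.580376
x = r cos θ + √(L² − h²) = 21.548152 + 93.359147 = 114.907299

114.9073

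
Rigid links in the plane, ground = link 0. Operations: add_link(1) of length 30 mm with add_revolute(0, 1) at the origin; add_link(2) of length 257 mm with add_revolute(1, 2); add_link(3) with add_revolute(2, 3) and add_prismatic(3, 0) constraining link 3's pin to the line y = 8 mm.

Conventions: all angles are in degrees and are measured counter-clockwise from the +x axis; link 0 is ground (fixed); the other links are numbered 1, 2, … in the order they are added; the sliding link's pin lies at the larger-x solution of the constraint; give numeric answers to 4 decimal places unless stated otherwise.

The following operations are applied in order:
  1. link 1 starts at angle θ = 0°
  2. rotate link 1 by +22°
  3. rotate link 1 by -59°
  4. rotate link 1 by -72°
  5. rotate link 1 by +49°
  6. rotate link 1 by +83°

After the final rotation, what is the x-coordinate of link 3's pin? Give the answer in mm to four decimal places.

geometry: r = 30 mm, L = 257 mm, e = 8 mm; θ starts at 0°
rotate link 1 by +22°: θ ← 0° +22° = 22°
rotate link 1 by -59°: θ ← 22° -59° = -37°
rotate link 1 by -72°: θ ← -37° -72° = -109°
rotate link 1 by +49°: θ ← -109° +49° = -60°
rotate link 1 by +83°: θ ← -60° +83° = 23°
crank pin P = (r cos θ, r sin θ) = (27.615146, 11.721934)
h = r sin θ − e = 11.721934 − 8 = 3.721934
x = r cos θ + √(L² − h²) = 27.615146 + 256.973048 = 284.588193

284.5882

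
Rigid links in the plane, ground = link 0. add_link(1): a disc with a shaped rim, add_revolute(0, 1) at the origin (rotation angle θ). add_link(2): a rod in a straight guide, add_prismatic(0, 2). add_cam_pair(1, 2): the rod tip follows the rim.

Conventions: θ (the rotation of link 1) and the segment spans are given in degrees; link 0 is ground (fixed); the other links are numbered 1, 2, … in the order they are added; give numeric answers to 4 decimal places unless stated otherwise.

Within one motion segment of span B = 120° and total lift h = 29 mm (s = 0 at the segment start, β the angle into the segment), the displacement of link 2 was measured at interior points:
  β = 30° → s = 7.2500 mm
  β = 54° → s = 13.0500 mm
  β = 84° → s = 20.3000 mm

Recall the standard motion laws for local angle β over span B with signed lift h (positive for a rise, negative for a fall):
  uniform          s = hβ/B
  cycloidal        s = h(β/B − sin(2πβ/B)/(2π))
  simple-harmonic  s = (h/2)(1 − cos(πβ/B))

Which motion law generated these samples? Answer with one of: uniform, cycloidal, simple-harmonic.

candidates at β/B = r: uniform s = h·r (linear in β); cycloidal s = h·(r − sin(2πr)/(2π)); simple-harmonic s = (h/2)(1 − cos(πr))
β=30°: printed 7.2500 | uniform 7.2500, cycloidal 2.6345, simple-harmonic 4.2470
β=54°: printed 13.0500 | uniform 13.0500, cycloidal 11.6237, simple-harmonic 12.2317
β=84°: printed 20.3000 | uniform 20.3000, cycloidal 24.6896, simple-harmonic 23.0229
only one law matches every sample → uniform

uniform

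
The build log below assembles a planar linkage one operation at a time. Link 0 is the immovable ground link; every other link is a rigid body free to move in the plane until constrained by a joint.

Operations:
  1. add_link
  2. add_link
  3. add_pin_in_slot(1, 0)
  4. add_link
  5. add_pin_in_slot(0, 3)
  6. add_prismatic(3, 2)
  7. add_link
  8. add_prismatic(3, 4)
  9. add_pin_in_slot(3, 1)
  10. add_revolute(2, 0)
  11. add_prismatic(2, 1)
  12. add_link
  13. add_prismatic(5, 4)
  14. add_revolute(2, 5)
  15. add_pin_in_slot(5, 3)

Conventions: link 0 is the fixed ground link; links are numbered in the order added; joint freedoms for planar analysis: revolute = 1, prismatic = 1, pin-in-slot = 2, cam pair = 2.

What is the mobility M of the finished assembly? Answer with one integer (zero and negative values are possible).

L=1 J1=0 J2=0
add link → L=2 J1=0 J2=0
add link → L=3 J1=0 J2=0
PS@1,0 dof=2 J2 → L=3 J1=0 J2=1
add link → L=4 J1=0 J2=1
PS@0,3 dof=2 J2 → L=4 J1=0 J2=2
P@3,2 dof=1 J1 → L=4 J1=1 J2=2
add link → L=5 J1=1 J2=2
P@3,4 dof=1 J1 → L=5 J1=2 J2=2
PS@3,1 dof=2 J2 → L=5 J1=2 J2=3
R@2,0 dof=1 J1 → L=5 J1=3 J2=3
P@2,1 dof=1 J1 → L=5 J1=4 J2=3
add link → L=6 J1=4 J2=3
P@5,4 dof=1 J1 → L=6 J1=5 J2=3
R@2,5 dof=1 J1 → L=6 J1=6 J2=3
PS@5,3 dof=2 J2 → L=6 J1=6 J2=4
M=3(L−1)−2J1−J2=3·5−2·6−4=-1

M = -1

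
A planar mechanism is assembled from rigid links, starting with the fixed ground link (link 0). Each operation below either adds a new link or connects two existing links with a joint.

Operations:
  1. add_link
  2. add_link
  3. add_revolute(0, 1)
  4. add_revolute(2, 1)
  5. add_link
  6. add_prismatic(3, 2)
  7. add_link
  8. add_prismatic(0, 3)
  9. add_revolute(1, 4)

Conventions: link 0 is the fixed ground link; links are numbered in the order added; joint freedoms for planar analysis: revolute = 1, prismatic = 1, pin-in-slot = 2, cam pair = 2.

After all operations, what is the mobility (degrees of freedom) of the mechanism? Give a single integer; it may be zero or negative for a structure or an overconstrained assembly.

(L,J1,J2)=(1,0,0); link0 fixed
link1: (2,0,0)
link2: (3,0,0)
R 0-1 [J1]: (3,1,0)
R 2-1 [J1]: (3,2,0)
link3: (4,2,0)
P 3-2 [J1]: (4,3,0)
link4: (5,3,0)
P 0-3 [J1]: (5,4,0)
R 1-4 [J1]: (5,5,0)
Grübler: 3·4 − 2·5 − 0 = 2

M = 2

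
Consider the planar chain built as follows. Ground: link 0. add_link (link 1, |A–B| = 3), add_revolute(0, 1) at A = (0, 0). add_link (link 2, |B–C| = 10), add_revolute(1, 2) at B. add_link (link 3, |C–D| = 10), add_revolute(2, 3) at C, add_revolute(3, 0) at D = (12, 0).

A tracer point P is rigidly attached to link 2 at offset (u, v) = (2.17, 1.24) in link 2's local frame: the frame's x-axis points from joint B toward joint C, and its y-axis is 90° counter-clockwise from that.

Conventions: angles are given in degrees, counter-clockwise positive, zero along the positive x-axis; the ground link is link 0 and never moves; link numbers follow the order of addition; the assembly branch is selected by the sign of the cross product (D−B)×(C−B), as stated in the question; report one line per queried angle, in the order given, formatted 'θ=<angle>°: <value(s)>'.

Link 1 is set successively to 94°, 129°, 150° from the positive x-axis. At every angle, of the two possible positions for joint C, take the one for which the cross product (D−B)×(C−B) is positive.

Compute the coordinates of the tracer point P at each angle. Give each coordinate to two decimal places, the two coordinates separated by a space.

A=(0,0), D=(12.00,0)
θ=94°: B = A + 3.00·(cos94°, sin94°) = (-0.2093, 2.9927)
θ=94°: |BD| = 12.5707
θ=94°: circle(B,10.00) ∩ circle(D,10.00): a=6.2853, h=7.7778
θ=94°:   candidates: C₊=(7.7470,9.0505) cross=97.773; C₋=(4.0437,-6.0578) cross=-97.773
θ=94°:   branch + wants cross > 0 → take C=(7.7470,9.0505) (cross=97.773)
θ=94°: ex = (C−B)/|BC| = (0.7956,0.6058); ey = (-0.6058,0.7956)
θ=94°: P = B + 2.17·ex + 1.24·ey = (0.7661,5.2938)
θ=129°: B = A + 3.00·(cos129°, sin129°) = (-1.8880, 2.3314)
θ=129°: |BD| = 14.0823
θ=129°: circle(B,10.00) ∩ circle(D,10.00): a=7.0411, h=7.1009
θ=129°:   candidates: C₊=(6.2316,8.1686) cross=99.996; C₋=(3.8804,-5.8372) cross=-99.996
θ=129°:   branch + wants cross > 0 → take C=(6.2316,8.1686) (cross=99.996)
θ=129°: ex = (C−B)/|BC| = (0.8120,0.5837); ey = (-0.5837,0.8120)
θ=129°: P = B + 2.17·ex + 1.24·ey = (-0.8498,4.6049)
θ=150°: B = A + 3.00·(cos150°, sin150°) = (-2.5981, 1.5000)
θ=150°: |BD| = 14.6749
θ=150°: circle(B,10.00) ∩ circle(D,10.00): a=7.3375, h=6.7942
θ=150°:   candidates: C₊=(5.3954,7.5086) cross=99.705; C₋=(4.0065,-6.0086) cross=-99.705
θ=150°:   branch + wants cross > 0 → take C=(5.3954,7.5086) (cross=99.705)
θ=150°: ex = (C−B)/|BC| = (0.7994,0.6009); ey = (-0.6009,0.7994)
θ=150°: P = B + 2.17·ex + 1.24·ey = (-1.6086,3.7951)

θ=94°: 0.77 5.29
θ=129°: -0.85 4.60
θ=150°: -1.61 3.80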